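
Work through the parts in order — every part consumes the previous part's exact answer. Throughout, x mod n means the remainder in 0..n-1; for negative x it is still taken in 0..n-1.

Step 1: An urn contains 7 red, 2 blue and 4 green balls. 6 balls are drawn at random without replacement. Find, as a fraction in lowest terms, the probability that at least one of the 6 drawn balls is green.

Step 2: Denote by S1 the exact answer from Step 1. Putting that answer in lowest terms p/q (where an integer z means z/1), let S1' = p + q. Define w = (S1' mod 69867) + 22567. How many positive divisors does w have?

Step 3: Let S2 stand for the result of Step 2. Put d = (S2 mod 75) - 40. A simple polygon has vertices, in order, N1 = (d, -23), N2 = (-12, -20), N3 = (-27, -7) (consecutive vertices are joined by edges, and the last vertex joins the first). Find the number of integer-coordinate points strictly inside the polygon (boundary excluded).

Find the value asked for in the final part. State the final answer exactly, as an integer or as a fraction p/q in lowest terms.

Step 1: total draws C(13,6) = 1716; complement C(9,6) = 84; favorable 1716 - 84 = 1632; P = 136/143; answer 136/143
Step 2: S1 = 136/143; threaded value p + q = 279; w = 22846; 22846 = 2 * 11423; number of divisors = (1+1) * (1+1) = 4; answer 4
Step 3: S2 = 4; d = -36; cross terms: (-36*-20 - -12*-23)=444, (-12*-7 - -27*-20)=-456, (-27*-23 - -36*-7)=369; twice the area = |357| = 357; area = 357/2; boundary points = 3 + 1 + 1 = 5; strictly interior points = area - boundary/2 + 1 = 177; answer 177

177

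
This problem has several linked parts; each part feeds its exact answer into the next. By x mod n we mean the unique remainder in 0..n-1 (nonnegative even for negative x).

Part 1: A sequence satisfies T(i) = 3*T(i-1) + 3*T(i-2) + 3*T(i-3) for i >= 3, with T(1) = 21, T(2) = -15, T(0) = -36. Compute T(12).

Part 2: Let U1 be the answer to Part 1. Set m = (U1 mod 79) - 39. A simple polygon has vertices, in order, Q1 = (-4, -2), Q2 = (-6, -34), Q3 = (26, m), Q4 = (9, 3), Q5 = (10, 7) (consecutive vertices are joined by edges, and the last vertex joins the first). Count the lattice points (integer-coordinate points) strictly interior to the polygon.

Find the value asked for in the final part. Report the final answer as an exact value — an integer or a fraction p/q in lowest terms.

584

Part 1: T(3) = 3*(-15) + 3*(21) + 3*(-36) = -90; iterating: T(3)=-90, T(4)=-252, T(5)=-1071, T(6)=-4239, T(7)=-16686, T(8)=-65988, T(9)=-260739, T(10)=-1030239, T(11)=-4070898, T(12)=-16085628; answer -16085628
Part 2: U1 = -16085628; m = -3; cross terms: (-4*-34 - -6*-2)=124, (-6*-3 - 26*-34)=902, (26*3 - 9*-3)=105, (9*7 - 10*3)=33, (10*-2 - -4*7)=8; twice the area = |1172| = 1172; area = 586; boundary points = 2 + 1 + 1 + 1 + 1 = 6; strictly interior points = area - boundary/2 + 1 = 584; answer 584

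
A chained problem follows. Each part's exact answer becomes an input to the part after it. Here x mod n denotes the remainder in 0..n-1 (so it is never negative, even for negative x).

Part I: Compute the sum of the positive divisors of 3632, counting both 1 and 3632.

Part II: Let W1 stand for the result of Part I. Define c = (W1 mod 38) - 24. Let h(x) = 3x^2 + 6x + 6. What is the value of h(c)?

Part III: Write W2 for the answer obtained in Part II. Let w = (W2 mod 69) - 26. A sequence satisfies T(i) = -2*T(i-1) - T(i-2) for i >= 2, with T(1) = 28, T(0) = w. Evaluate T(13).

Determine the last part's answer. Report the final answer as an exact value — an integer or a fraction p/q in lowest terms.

Part I: 3632 = 2^4 * 227; sigma = (1 + 2 + 4 + 8 + 16) * (1 + 227) = 31 * 228 = 7068; answer 7068
Part II: W1 = 7068; c = -24; 3*(-24)^2 + 6*(-24)^1 + 6 = (1728) + (-144) + (6) = 1590; answer 1590
Part III: W2 = 1590; w = -23; T(2) = -2*(28) - 1*(-23) = -33; iterating: T(2)=-33, T(3)=38, T(4)=-43, T(5)=48, T(6)=-53, T(7)=58, T(8)=-63, T(9)=68, T(10)=-73, T(11)=78, T(12)=-83, T(13)=88; answer 88

88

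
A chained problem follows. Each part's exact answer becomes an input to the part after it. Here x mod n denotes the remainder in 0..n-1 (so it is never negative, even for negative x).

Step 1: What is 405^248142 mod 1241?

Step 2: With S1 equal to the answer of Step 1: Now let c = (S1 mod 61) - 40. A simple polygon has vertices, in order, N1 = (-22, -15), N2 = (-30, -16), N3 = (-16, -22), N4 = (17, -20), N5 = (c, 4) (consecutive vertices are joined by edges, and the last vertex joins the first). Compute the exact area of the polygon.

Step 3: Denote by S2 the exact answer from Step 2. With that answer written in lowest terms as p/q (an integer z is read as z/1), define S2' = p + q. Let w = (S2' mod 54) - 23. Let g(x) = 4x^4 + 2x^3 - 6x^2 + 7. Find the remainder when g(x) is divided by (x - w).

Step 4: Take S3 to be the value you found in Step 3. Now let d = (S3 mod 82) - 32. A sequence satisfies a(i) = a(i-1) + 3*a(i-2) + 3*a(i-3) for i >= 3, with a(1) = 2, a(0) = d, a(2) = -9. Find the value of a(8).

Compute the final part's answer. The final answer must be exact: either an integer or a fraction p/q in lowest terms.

6039

Step 1: squarings mod 1241: 405^1=405, 405^2=213, 405^4=693, 405^8=1223, 405^16=324, 405^32=732, 405^64=953, 405^128=1038, 405^256=256, 405^512=1004, 405^1024=324, 405^2048=732, 405^4096=953, 405^8192=1038, 405^16384=256, 405^32768=1004, 405^65536=324, 405^131072=732; 405^248142 = 405^2 * 405^4 * 405^8 * 405^64 * 405^256 * 405^2048 * 405^16384 * 405^32768 * 405^65536 * 405^131072 = 1192 (mod 1241); answer 1192
Step 2: S1 = 1192; c = -7; cross terms: (-22*-16 - -30*-15)=-98, (-30*-22 - -16*-16)=404, (-16*-20 - 17*-22)=694, (17*4 - -7*-20)=-72, (-7*-15 - -22*4)=193; twice the area = |1121| = 1121; area = 1121/2; answer 1121/2
Step 3: S2 = 1121/2; threaded value p + q = 1123; w = 20; remainder = value at the root: 4*(20)^4 + 2*(20)^3 - 6*(20)^2 + 7 = (640000) + (16000) + (-2400) + (7) = 653607; answer 653607
Step 4: S3 = 653607; d = 35; a(3) = 1*(-9) + 3*(2) + 3*(35) = 102; iterating: a(3)=102, a(4)=81, a(5)=360, a(6)=909, a(7)=2232, a(8)=6039; answer 6039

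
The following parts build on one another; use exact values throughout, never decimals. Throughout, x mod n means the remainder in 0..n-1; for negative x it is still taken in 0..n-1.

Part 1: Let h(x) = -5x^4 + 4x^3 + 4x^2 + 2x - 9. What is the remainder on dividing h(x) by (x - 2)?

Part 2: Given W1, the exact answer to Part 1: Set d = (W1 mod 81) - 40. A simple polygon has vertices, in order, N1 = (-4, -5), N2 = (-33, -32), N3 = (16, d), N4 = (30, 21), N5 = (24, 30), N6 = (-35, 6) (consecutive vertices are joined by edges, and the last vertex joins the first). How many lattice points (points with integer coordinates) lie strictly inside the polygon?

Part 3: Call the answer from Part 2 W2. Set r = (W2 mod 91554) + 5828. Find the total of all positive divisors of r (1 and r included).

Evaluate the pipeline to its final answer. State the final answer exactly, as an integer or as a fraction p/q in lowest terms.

9336

Part 1: remainder = value at the root: -5*(2)^4 + 4*(2)^3 + 4*(2)^2 + 2*(2)^1 - 9 = (-80) + (32) + (16) + (4) + (-9) = -37; answer -37
Part 2: W1 = -37; d = 4; cross terms: (-4*-32 - -33*-5)=-37, (-33*4 - 16*-32)=380, (16*21 - 30*4)=216, (30*30 - 24*21)=396, (24*6 - -35*30)=1194, (-35*-5 - -4*6)=199; twice the area = |2348| = 2348; area = 1174; boundary points = 1 + 1 + 1 + 3 + 1 + 1 = 8; strictly interior points = area - boundary/2 + 1 = 1171; answer 1171
Part 3: W2 = 1171; r = 6999; 6999 = 3 * 2333; sigma = (1 + 3) * (1 + 2333) = 4 * 2334 = 9336; answer 9336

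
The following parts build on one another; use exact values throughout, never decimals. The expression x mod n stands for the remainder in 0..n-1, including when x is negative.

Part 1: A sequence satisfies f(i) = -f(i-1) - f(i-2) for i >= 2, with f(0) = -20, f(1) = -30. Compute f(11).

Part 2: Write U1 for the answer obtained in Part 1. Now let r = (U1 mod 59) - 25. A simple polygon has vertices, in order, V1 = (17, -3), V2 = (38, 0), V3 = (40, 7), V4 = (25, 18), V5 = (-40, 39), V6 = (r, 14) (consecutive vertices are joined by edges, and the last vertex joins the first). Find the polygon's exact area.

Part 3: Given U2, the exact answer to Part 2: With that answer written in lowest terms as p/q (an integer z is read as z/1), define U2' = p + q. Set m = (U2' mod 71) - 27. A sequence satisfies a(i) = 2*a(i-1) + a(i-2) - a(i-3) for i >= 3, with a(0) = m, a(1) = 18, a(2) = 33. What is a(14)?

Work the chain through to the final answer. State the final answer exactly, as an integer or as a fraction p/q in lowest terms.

Part 1: f(2) = -1*(-30) - 1*(-20) = 50; iterating: f(2)=50, f(3)=-20, f(4)=-30, f(5)=50, f(6)=-20, f(7)=-30, f(8)=50, f(9)=-20, f(10)=-30, f(11)=50; answer 50
Part 2: U1 = 50; r = 25; cross terms: (17*0 - 38*-3)=114, (38*7 - 40*0)=266, (40*18 - 25*7)=545, (25*39 - -40*18)=1695, (-40*14 - 25*39)=-1535, (25*-3 - 17*14)=-313; twice the area = |772| = 772; area = 386; answer 386
Part 3: U2 = 386; threaded value p + q = 387; m = 5; a(3) = 2*(33) + 1*(18) - 1*(5) = 79; iterating: a(3)=79, a(4)=173, a(5)=392, a(6)=878, a(7)=1975, a(8)=4436, a(9)=9969, a(10)=22399, a(11)=50331, a(12)=113092, a(13)=254116, a(14)=570993; answer 570993

570993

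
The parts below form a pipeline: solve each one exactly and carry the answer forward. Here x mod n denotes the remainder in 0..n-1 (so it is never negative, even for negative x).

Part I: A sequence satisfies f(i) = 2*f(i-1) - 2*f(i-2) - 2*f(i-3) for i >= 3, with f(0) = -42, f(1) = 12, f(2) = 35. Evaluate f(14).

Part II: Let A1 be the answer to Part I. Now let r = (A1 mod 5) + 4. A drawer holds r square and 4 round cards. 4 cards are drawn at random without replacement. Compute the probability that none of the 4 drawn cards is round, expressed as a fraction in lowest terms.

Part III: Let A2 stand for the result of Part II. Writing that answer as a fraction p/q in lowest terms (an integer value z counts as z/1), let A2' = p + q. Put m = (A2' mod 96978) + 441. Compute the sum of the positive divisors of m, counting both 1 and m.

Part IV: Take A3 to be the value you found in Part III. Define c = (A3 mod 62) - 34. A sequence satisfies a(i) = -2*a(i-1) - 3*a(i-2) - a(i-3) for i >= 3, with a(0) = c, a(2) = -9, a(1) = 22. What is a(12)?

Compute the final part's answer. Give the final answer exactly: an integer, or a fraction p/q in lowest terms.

-1333

Part I: f(3) = 2*(35) - 2*(12) - 2*(-42) = 130; iterating: f(3)=130, f(4)=166, f(5)=2, f(6)=-588, f(7)=-1512, f(8)=-1852, f(9)=496, f(10)=7720, f(11)=18152, f(12)=19872, f(13)=-12000, f(14)=-100048; answer -100048
Part II: A1 = -100048; r = 6; total draws C(10,4) = 210; favorable C(6,4) = 15; P = 1/14; answer 1/14
Part III: A2 = 1/14; threaded value p + q = 15; m = 456; 456 = 2^3 * 3 * 19; sigma = (1 + 2 + 4 + 8) * (1 + 3) * (1 + 19) = 15 * 4 * 20 = 1200; answer 1200
Part IV: A3 = 1200; c = -12; a(3) = -2*(-9) - 3*(22) - 1*(-12) = -36; iterating: a(3)=-36, a(4)=77, a(5)=-37, a(6)=-121, a(7)=276, a(8)=-152, a(9)=-403, a(10)=986, a(11)=-611, a(12)=-1333; answer -1333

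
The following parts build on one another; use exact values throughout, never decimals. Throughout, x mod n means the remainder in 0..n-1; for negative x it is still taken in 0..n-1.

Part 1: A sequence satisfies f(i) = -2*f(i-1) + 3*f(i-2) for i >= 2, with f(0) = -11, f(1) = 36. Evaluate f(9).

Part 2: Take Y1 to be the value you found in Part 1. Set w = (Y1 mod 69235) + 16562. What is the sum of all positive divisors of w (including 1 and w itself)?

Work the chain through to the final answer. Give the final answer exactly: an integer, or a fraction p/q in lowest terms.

40800

Part 1: f(2) = -2*(36) + 3*(-11) = -105; iterating: f(2)=-105, f(3)=318, f(4)=-951, f(5)=2856, f(6)=-8565, f(7)=25698, f(8)=-77091, f(9)=231276; answer 231276
Part 2: Y1 = 231276; w = 40133; 40133 = 67 * 599; sigma = (1 + 67) * (1 + 599) = 68 * 600 = 40800; answer 40800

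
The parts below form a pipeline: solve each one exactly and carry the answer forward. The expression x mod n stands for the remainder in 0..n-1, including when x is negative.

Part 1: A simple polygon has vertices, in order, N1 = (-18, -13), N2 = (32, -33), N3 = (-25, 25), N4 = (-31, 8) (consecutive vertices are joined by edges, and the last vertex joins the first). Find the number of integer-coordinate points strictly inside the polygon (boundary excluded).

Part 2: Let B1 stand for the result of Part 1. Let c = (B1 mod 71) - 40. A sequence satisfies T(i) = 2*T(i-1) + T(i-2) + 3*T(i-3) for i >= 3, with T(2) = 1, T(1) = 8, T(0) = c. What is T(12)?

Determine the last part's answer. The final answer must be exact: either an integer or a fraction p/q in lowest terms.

399309

Part 1: cross terms: (-18*-33 - 32*-13)=1010, (32*25 - -25*-33)=-25, (-25*8 - -31*25)=575, (-31*-13 - -18*8)=547; twice the area = |2107| = 2107; area = 2107/2; boundary points = 10 + 1 + 1 + 1 = 13; strictly interior points = area - boundary/2 + 1 = 1048; answer 1048
Part 2: B1 = 1048; c = 14; T(3) = 2*(1) + 1*(8) + 3*(14) = 52; iterating: T(3)=52, T(4)=129, T(5)=313, T(6)=911, T(7)=2522, T(8)=6894, T(9)=19043, T(10)=52546, T(11)=144817, T(12)=399309; answer 399309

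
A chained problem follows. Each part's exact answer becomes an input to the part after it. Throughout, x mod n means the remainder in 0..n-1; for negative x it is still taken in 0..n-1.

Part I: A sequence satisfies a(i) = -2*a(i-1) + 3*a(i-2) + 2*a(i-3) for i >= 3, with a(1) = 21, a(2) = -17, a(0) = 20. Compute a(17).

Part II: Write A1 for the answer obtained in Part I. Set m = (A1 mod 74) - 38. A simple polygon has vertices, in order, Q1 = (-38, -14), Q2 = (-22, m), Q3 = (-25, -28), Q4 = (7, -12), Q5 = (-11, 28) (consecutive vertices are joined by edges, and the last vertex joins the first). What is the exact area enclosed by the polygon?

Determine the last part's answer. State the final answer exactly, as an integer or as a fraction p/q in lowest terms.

2177/2

Part I: a(3) = -2*(-17) + 3*(21) + 2*(20) = 137; iterating: a(3)=137, a(4)=-283, a(5)=943, a(6)=-2461, a(7)=7185, a(8)=-19867, a(9)=56367, a(10)=-157965, a(11)=445297, a(12)=-1251755, a(13)=3523471, a(14)=-9911613, a(15)=27890129, a(16)=-78468155, a(17)=220783471; answer 220783471
Part II: A1 = 220783471; m = -7; cross terms: (-38*-7 - -22*-14)=-42, (-22*-28 - -25*-7)=441, (-25*-12 - 7*-28)=496, (7*28 - -11*-12)=64, (-11*-14 - -38*28)=1218; twice the area = |2177| = 2177; area = 2177/2; answer 2177/2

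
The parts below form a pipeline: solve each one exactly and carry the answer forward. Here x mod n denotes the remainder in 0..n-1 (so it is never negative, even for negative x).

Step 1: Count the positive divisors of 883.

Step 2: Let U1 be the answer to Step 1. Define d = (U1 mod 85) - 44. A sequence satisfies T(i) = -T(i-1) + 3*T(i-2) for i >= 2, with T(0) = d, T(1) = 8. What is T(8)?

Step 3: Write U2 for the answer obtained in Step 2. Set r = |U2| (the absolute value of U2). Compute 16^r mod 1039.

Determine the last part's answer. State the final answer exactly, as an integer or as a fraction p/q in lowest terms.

Step 1: 883 is prime, so its only divisors are 1 and 883; count = 2; answer 2
Step 2: U1 = 2; d = -42; T(2) = -1*(8) + 3*(-42) = -134; iterating: T(2)=-134, T(3)=158, T(4)=-560, T(5)=1034, T(6)=-2714, T(7)=5816, T(8)=-13958; answer -13958
Step 3: U2 = -13958; r = 13958; squarings mod 1039: 16^1=16, 16^2=256, 16^4=79, 16^8=7, 16^16=49, 16^32=323, 16^64=429, 16^128=138, 16^256=342, 16^512=596, 16^1024=917, 16^2048=338, 16^4096=993, 16^8192=38; 16^13958 = 16^2 * 16^4 * 16^128 * 16^512 * 16^1024 * 16^4096 * 16^8192 = 303 (mod 1039); answer 303

303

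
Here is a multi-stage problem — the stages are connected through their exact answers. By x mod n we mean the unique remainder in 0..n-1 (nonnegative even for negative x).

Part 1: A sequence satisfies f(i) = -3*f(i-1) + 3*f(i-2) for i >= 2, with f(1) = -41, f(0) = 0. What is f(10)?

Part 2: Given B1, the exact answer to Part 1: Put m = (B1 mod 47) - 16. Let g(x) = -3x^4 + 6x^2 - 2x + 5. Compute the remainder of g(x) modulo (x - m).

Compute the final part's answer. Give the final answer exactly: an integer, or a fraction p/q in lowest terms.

-178

Part 1: f(2) = -3*(-41) + 3*(0) = 123; iterating: f(2)=123, f(3)=-492, f(4)=1845, f(5)=-7011, f(6)=26568, f(7)=-100737, f(8)=381915, f(9)=-1447956, f(10)=5489613; answer 5489613
Part 2: B1 = 5489613; m = -3; remainder = value at the root: -3*(-3)^4 + 6*(-3)^2 - 2*(-3)^1 + 5 = (-243) + (54) + (6) + (5) = -178; answer -178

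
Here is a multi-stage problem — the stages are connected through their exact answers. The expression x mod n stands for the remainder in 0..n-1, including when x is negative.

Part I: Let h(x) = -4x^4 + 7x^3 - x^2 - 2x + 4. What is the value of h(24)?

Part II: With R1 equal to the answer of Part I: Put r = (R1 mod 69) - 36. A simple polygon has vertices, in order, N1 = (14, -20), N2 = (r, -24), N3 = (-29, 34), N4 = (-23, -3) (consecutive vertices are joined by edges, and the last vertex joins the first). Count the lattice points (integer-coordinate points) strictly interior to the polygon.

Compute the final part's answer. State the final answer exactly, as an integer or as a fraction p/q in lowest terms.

693

Part I: -4*(24)^4 + 7*(24)^3 - 1*(24)^2 - 2*(24)^1 + 4 = (-1327104) + (96768) + (-576) + (-48) + (4) = -1230956; answer -1230956
Part II: R1 = -1230956; r = -32; cross terms: (14*-24 - -32*-20)=-976, (-32*34 - -29*-24)=-1784, (-29*-3 - -23*34)=869, (-23*-20 - 14*-3)=502; twice the area = |-1389| = 1389; area = 1389/2; boundary points = 2 + 1 + 1 + 1 = 5; strictly interior points = area - boundary/2 + 1 = 693; answer 693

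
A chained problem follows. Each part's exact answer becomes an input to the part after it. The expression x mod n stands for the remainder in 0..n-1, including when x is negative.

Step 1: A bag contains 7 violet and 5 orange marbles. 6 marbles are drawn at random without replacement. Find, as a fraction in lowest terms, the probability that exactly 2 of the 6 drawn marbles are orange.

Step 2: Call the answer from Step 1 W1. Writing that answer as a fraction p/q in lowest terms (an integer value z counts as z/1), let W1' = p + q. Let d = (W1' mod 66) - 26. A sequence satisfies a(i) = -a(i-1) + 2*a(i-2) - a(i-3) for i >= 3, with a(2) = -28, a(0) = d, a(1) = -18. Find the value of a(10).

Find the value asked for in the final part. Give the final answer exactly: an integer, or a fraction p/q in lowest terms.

-2161

Step 1: total draws C(12,6) = 924; favorable C(5,2)*C(7,4) = 350; P = 25/66; answer 25/66
Step 2: W1 = 25/66; threaded value p + q = 91; d = -1; a(3) = -1*(-28) + 2*(-18) - 1*(-1) = -7; iterating: a(3)=-7, a(4)=-31, a(5)=45, a(6)=-100, a(7)=221, a(8)=-466, a(9)=1008, a(10)=-2161; answer -2161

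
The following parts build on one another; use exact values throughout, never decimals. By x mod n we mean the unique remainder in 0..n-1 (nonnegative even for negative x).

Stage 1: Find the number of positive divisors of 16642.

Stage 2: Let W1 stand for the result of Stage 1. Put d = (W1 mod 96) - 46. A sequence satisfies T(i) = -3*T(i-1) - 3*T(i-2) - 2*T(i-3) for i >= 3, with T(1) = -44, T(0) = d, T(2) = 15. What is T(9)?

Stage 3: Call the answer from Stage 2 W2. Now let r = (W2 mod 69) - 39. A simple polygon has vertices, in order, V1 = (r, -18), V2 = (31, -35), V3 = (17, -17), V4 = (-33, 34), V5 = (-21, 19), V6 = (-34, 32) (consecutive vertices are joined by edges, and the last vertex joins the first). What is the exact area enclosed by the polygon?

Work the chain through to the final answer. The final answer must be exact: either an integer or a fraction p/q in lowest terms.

1651/2

Stage 1: 16642 = 2 * 53 * 157; number of divisors = (1+1) * (1+1) * (1+1) = 8; answer 8
Stage 2: W1 = 8; d = -38; T(3) = -3*(15) - 3*(-44) - 2*(-38) = 163; iterating: T(3)=163, T(4)=-446, T(5)=819, T(6)=-1445, T(7)=2770, T(8)=-5613, T(9)=11419; answer 11419
Stage 3: W2 = 11419; r = -5; cross terms: (-5*-35 - 31*-18)=733, (31*-17 - 17*-35)=68, (17*34 - -33*-17)=17, (-33*19 - -21*34)=87, (-21*32 - -34*19)=-26, (-34*-18 - -5*32)=772; twice the area = |1651| = 1651; area = 1651/2; answer 1651/2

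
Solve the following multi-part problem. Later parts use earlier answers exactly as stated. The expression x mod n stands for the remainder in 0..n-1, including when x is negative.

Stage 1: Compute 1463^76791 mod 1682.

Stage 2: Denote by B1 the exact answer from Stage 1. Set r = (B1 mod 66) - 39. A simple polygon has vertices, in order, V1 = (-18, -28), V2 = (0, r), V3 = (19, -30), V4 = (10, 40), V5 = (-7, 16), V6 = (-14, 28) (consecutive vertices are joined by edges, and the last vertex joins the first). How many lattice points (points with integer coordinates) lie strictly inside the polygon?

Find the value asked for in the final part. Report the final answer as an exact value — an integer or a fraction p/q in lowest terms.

1874

Stage 1: squarings mod 1682: 1463^1=1463, 1463^2=865, 1463^4=1417, 1463^8=1263, 1463^16=633, 1463^32=373, 1463^64=1205, 1463^128=459, 1463^256=431, 1463^512=741, 1463^1024=749, 1463^2048=895, 1463^4096=393, 1463^8192=1387, 1463^16384=1243, 1463^32768=973, 1463^65536=1445; 1463^76791 = 1463^1 * 1463^2 * 1463^4 * 1463^16 * 1463^32 * 1463^64 * 1463^128 * 1463^256 * 1463^512 * 1463^2048 * 1463^8192 * 1463^65536 = 1521 (mod 1682); answer 1521
Stage 2: B1 = 1521; r = -36; cross terms: (-18*-36 - 0*-28)=648, (0*-30 - 19*-36)=684, (19*40 - 10*-30)=1060, (10*16 - -7*40)=440, (-7*28 - -14*16)=28, (-14*-28 - -18*28)=896; twice the area = |3756| = 3756; area = 1878; boundary points = 2 + 1 + 1 + 1 + 1 + 4 = 10; strictly interior points = area - boundary/2 + 1 = 1874; answer 1874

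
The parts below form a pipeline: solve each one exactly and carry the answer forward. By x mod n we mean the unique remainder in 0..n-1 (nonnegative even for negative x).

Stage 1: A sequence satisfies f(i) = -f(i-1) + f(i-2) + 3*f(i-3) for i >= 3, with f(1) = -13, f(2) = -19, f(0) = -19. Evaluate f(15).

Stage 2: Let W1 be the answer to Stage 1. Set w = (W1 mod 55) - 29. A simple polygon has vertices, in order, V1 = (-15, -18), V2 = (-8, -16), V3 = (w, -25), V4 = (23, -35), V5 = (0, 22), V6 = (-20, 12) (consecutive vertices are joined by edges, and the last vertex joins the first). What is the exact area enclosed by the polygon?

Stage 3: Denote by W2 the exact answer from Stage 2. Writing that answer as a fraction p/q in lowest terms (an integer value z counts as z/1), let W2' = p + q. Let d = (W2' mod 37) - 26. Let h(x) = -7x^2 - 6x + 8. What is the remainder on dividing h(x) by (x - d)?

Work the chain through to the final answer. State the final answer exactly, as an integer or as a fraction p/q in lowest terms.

-80

Stage 1: f(3) = -1*(-19) + 1*(-13) + 3*(-19) = -51; iterating: f(3)=-51, f(4)=-7, f(5)=-101, f(6)=-59, f(7)=-63, f(8)=-299, f(9)=59, f(10)=-547, f(11)=-291, f(12)=-79, f(13)=-1853, f(14)=901, f(15)=-2991; answer -2991
Stage 2: W1 = -2991; w = 5; cross terms: (-15*-16 - -8*-18)=96, (-8*-25 - 5*-16)=280, (5*-35 - 23*-25)=400, (23*22 - 0*-35)=506, (0*12 - -20*22)=440, (-20*-18 - -15*12)=540; twice the area = |2262| = 2262; area = 1131; answer 1131
Stage 3: W2 = 1131; threaded value p + q = 1132; d = -4; remainder = value at the root: -7*(-4)^2 - 6*(-4)^1 + 8 = (-112) + (24) + (8) = -80; answer -80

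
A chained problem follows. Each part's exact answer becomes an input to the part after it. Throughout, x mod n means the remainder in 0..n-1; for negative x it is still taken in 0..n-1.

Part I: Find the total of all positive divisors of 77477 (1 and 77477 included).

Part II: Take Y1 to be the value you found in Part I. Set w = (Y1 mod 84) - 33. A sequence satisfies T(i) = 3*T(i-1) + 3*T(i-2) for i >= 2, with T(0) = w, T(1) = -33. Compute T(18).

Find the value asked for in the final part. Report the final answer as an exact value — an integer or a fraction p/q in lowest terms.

Part I: 77477 is prime, so its only divisors are 1 and 77477; sigma = 1 + 77477 = 77478; answer 77478
Part II: Y1 = 77478; w = -3; T(2) = 3*(-33) + 3*(-3) = -108; iterating: T(2)=-108, T(3)=-423, T(4)=-1593, T(5)=-6048, T(6)=-22923, T(7)=-86913, T(8)=-329508, T(9)=-1249263, T(10)=-4736313, T(11)=-17956728, T(12)=-68079123, T(13)=-258107553, T(14)=-978560028, T(15)=-3710002743, T(16)=-14065688313, T(17)=-53327073168, T(18)=-202178284443; answer -202178284443

-202178284443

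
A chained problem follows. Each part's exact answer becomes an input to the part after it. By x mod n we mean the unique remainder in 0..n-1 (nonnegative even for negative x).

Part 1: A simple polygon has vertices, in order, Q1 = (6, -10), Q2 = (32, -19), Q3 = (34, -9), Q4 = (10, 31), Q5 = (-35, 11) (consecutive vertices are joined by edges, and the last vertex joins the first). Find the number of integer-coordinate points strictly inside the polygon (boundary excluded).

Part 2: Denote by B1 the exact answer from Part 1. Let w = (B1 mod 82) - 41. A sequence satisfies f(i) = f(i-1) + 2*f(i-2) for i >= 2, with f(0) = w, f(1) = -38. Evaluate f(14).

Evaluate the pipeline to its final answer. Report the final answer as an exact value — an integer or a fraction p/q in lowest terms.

Part 1: cross terms: (6*-19 - 32*-10)=206, (32*-9 - 34*-19)=358, (34*31 - 10*-9)=1144, (10*11 - -35*31)=1195, (-35*-10 - 6*11)=284; twice the area = |3187| = 3187; area = 3187/2; boundary points = 1 + 2 + 8 + 5 + 1 = 17; strictly interior points = area - boundary/2 + 1 = 1586; answer 1586
Part 2: B1 = 1586; w = -13; f(2) = 1*(-38) + 2*(-13) = -64; iterating: f(2)=-64, f(3)=-140, f(4)=-268, f(5)=-548, f(6)=-1084, f(7)=-2180, f(8)=-4348, f(9)=-8708, f(10)=-17404, f(11)=-34820, f(12)=-69628, f(13)=-139268, f(14)=-278524; answer -278524

-278524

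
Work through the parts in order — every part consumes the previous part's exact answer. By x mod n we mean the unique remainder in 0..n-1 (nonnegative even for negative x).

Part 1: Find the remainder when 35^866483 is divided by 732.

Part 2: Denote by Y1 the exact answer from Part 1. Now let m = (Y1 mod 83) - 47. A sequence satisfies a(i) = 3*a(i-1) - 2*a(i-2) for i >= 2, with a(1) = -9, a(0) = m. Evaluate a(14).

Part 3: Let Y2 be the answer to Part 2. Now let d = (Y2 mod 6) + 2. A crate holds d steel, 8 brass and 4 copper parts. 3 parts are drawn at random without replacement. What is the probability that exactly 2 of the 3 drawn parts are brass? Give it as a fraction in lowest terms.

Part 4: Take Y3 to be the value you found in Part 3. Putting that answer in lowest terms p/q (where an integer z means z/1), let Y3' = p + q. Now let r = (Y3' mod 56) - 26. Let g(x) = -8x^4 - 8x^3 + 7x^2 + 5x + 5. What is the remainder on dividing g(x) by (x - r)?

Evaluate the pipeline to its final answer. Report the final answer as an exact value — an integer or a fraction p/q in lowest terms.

Part 1: squarings mod 732: 35^1=35, 35^2=493, 35^4=25, 35^8=625, 35^16=469, 35^32=361, 35^64=25, 35^128=625, 35^256=469, 35^512=361, 35^1024=25, 35^2048=625, 35^4096=469, 35^8192=361, 35^16384=25, 35^32768=625, 35^65536=469, 35^131072=361, 35^262144=25, 35^524288=625; 35^866483 = 35^1 * 35^2 * 35^16 * 35^32 * 35^128 * 35^2048 * 35^4096 * 35^8192 * 35^65536 * 35^262144 * 35^524288 = 323 (mod 732); answer 323
Part 2: Y1 = 323; m = 27; a(2) = 3*(-9) - 2*(27) = -81; iterating: a(2)=-81, a(3)=-225, a(4)=-513, a(5)=-1089, a(6)=-2241, a(7)=-4545, a(8)=-9153, a(9)=-18369, a(10)=-36801, a(11)=-73665, a(12)=-147393, a(13)=-294849, a(14)=-589761; answer -589761
Part 3: Y2 = -589761; d = 5; total draws C(17,3) = 680; favorable C(8,2)*C(9,1) = 252; P = 63/170; answer 63/170
Part 4: Y3 = 63/170; threaded value p + q = 233; r = -17; remainder = value at the root: -8*(-17)^4 - 8*(-17)^3 + 7*(-17)^2 + 5*(-17)^1 + 5 = (-668168) + (39304) + (2023) + (-85) + (5) = -626921; answer -626921

-626921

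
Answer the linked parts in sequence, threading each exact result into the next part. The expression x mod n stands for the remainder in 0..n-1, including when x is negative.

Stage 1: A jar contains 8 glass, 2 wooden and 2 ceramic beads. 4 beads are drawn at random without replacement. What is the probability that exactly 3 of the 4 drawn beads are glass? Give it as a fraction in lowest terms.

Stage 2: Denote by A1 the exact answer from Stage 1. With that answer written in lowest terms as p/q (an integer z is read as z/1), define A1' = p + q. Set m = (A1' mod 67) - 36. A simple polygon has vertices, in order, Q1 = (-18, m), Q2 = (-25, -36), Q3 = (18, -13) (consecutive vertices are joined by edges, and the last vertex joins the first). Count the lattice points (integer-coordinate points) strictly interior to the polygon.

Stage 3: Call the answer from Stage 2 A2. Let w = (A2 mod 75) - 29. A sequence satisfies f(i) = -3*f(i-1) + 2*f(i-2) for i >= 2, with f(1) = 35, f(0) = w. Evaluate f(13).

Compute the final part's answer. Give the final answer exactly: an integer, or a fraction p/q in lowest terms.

Stage 1: total draws C(12,4) = 495; favorable C(8,3)*C(4,1) = 224; P = 224/495; answer 224/495
Stage 2: A1 = 224/495; threaded value p + q = 719; m = 13; cross terms: (-18*-36 - -25*13)=973, (-25*-13 - 18*-36)=973, (18*13 - -18*-13)=0; twice the area = |1946| = 1946; area = 973; boundary points = 7 + 1 + 2 = 10; strictly interior points = area - boundary/2 + 1 = 969; answer 969
Stage 3: A2 = 969; w = 40; f(2) = -3*(35) + 2*(40) = -25; iterating: f(2)=-25, f(3)=145, f(4)=-485, f(5)=1745, f(6)=-6205, f(7)=22105, f(8)=-78725, f(9)=280385, f(10)=-998605, f(11)=3556585, f(12)=-12666965, f(13)=45114065; answer 45114065

45114065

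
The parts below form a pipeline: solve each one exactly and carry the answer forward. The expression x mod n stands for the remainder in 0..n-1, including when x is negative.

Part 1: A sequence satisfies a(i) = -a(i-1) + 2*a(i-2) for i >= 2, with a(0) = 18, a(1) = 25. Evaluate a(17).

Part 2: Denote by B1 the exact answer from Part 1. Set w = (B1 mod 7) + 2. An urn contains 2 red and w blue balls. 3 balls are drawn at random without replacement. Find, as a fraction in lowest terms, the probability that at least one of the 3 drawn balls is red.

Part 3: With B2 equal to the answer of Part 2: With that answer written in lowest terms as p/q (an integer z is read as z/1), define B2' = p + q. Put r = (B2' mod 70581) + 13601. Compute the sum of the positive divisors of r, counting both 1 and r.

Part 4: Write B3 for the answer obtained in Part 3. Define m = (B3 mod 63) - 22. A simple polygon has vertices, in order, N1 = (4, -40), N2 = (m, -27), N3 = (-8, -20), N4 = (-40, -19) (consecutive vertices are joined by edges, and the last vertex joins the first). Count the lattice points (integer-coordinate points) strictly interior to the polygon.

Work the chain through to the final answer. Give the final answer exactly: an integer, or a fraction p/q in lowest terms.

122

Part 1: a(2) = -1*(25) + 2*(18) = 11; iterating: a(2)=11, a(3)=39, a(4)=-17, a(5)=95, a(6)=-129, a(7)=319, a(8)=-577, a(9)=1215, a(10)=-2369, a(11)=4799, a(12)=-9537, a(13)=19135, a(14)=-38209, a(15)=76479, a(16)=-152897, a(17)=305855; answer 305855
Part 2: B1 = 305855; w = 6; total draws C(8,3) = 56; complement C(6,3) = 20; favorable 56 - 20 = 36; P = 9/14; answer 9/14
Part 3: B2 = 9/14; threaded value p + q = 23; r = 13624; 13624 = 2^3 * 13 * 131; sigma = (1 + 2 + 4 + 8) * (1 + 13) * (1 + 131) = 15 * 14 * 132 = 27720; answer 27720
Part 4: B3 = 27720; m = -22; cross terms: (4*-27 - -22*-40)=-988, (-22*-20 - -8*-27)=224, (-8*-19 - -40*-20)=-648, (-40*-40 - 4*-19)=1676; twice the area = |264| = 264; area = 132; boundary points = 13 + 7 + 1 + 1 = 22; strictly interior points = area - boundary/2 + 1 = 122; answer 122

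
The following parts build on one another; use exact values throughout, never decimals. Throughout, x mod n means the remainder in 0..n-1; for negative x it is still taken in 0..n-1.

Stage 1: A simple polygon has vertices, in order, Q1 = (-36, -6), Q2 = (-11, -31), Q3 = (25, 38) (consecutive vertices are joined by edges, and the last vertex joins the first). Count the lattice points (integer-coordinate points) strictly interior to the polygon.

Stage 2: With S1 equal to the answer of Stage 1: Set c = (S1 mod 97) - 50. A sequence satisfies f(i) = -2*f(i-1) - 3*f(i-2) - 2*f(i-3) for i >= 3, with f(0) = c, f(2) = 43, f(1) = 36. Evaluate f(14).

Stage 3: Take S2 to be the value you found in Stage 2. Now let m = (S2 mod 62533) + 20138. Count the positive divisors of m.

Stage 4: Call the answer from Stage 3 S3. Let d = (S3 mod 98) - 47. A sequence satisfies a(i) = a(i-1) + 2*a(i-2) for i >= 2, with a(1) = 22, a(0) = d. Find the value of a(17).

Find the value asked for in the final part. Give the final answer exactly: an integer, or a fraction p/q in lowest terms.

-742708

Stage 1: cross terms: (-36*-31 - -11*-6)=1050, (-11*38 - 25*-31)=357, (25*-6 - -36*38)=1218; twice the area = |2625| = 2625; area = 2625/2; boundary points = 25 + 3 + 1 = 29; strictly interior points = area - boundary/2 + 1 = 1299; answer 1299
Stage 2: S1 = 1299; c = -12; f(3) = -2*(43) - 3*(36) - 2*(-12) = -170; iterating: f(3)=-170, f(4)=139, f(5)=146, f(6)=-369, f(7)=22, f(8)=771, f(9)=-870, f(10)=-617, f(11)=2302, f(12)=-1013, f(13)=-3646, f(14)=5727; answer 5727
Stage 3: S2 = 5727; m = 25865; 25865 = 5 * 7 * 739; number of divisors = (1+1) * (1+1) * (1+1) = 8; answer 8
Stage 4: S3 = 8; d = -39; a(2) = 1*(22) + 2*(-39) = -56; iterating: a(2)=-56, a(3)=-12, a(4)=-124, a(5)=-148, a(6)=-396, a(7)=-692, a(8)=-1484, a(9)=-2868, a(10)=-5836, a(11)=-11572, a(12)=-23244, a(13)=-46388, a(14)=-92876, a(15)=-185652, a(16)=-371404, a(17)=-742708; answer -742708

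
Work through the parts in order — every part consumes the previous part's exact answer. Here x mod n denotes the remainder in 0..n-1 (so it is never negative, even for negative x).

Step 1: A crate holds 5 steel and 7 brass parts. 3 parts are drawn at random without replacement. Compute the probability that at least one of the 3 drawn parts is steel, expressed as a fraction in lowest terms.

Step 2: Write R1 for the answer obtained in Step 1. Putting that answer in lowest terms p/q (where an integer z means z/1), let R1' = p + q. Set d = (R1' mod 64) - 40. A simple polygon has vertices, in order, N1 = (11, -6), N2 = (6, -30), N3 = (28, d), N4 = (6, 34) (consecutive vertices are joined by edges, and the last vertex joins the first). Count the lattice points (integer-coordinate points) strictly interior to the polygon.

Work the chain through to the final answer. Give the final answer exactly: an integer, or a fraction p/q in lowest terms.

Step 1: total draws C(12,3) = 220; complement C(7,3) = 35; favorable 220 - 35 = 185; P = 37/44; answer 37/44
Step 2: R1 = 37/44; threaded value p + q = 81; d = -23; cross terms: (11*-30 - 6*-6)=-294, (6*-23 - 28*-30)=702, (28*34 - 6*-23)=1090, (6*-6 - 11*34)=-410; twice the area = |1088| = 1088; area = 544; boundary points = 1 + 1 + 1 + 5 = 8; strictly interior points = area - boundary/2 + 1 = 541; answer 541

541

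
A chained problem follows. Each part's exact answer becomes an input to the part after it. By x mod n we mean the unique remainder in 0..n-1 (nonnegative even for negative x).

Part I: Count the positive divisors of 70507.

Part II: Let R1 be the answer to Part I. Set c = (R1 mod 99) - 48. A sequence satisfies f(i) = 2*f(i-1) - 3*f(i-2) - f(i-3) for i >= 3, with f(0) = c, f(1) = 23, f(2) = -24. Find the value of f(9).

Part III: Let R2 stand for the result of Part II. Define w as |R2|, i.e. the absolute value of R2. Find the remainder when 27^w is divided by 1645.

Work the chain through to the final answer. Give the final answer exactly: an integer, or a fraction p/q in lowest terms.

1149

Part I: 70507 is prime, so its only divisors are 1 and 70507; count = 2; answer 2
Part II: R1 = 2; c = -46; f(3) = 2*(-24) - 3*(23) - 1*(-46) = -71; iterating: f(3)=-71, f(4)=-93, f(5)=51, f(6)=452, f(7)=844, f(8)=281, f(9)=-2422; answer -2422
Part III: R2 = -2422; w = 2422; squarings mod 1645: 27^1=27, 27^2=729, 27^4=106, 27^8=1366, 27^16=526, 27^32=316, 27^64=1156, 27^128=596, 27^256=1541, 27^512=946, 27^1024=36, 27^2048=1296; 27^2422 = 27^2 * 27^4 * 27^16 * 27^32 * 27^64 * 27^256 * 27^2048 = 1149 (mod 1645); answer 1149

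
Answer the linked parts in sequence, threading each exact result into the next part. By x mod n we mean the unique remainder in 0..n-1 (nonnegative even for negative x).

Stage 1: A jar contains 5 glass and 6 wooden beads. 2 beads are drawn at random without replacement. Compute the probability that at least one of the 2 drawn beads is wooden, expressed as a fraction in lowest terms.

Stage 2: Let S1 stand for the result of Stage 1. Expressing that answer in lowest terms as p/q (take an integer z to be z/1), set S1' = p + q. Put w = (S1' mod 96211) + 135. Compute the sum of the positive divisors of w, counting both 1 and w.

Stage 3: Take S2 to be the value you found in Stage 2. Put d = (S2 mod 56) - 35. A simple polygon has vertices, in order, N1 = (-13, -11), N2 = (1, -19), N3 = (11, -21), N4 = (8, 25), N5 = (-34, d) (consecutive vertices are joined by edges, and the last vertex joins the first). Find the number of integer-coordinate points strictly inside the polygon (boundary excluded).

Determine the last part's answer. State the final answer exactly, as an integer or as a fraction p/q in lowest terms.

926

Stage 1: total draws C(11,2) = 55; complement C(5,2) = 10; favorable 55 - 10 = 45; P = 9/11; answer 9/11
Stage 2: S1 = 9/11; threaded value p + q = 20; w = 155; 155 = 5 * 31; sigma = (1 + 5) * (1 + 31) = 6 * 32 = 192; answer 192
Stage 3: S2 = 192; d = -11; cross terms: (-13*-19 - 1*-11)=258, (1*-21 - 11*-19)=188, (11*25 - 8*-21)=443, (8*-11 - -34*25)=762, (-34*-11 - -13*-11)=231; twice the area = |1882| = 1882; area = 941; boundary points = 2 + 2 + 1 + 6 + 21 = 32; strictly interior points = area - boundary/2 + 1 = 926; answer 926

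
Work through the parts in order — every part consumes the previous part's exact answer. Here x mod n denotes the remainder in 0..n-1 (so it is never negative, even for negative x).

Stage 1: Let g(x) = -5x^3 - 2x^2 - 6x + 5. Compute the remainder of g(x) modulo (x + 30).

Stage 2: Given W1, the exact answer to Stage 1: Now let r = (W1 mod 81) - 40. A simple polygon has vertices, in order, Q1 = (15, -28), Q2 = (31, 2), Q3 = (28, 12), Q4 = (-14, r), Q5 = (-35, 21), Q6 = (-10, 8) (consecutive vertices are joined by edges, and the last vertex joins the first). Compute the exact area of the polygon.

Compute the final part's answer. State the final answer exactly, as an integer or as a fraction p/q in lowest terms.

2375/2

Stage 1: remainder = value at the root: -5*(-30)^3 - 2*(-30)^2 - 6*(-30)^1 + 5 = (135000) + (-1800) + (180) + (5) = 133385; answer 133385
Stage 2: W1 = 133385; r = 19; cross terms: (15*2 - 31*-28)=898, (31*12 - 28*2)=316, (28*19 - -14*12)=700, (-14*21 - -35*19)=371, (-35*8 - -10*21)=-70, (-10*-28 - 15*8)=160; twice the area = |2375| = 2375; area = 2375/2; answer 2375/2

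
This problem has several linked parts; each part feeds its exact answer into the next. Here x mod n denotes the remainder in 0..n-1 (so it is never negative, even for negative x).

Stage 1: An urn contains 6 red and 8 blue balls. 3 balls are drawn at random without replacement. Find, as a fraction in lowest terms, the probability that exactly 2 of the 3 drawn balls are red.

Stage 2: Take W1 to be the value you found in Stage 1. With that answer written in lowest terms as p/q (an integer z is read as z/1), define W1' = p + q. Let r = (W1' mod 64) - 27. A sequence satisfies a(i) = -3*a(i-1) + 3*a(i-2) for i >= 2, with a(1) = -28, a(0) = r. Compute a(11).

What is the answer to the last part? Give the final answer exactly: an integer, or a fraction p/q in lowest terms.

Stage 1: total draws C(14,3) = 364; favorable C(6,2)*C(8,1) = 120; P = 30/91; answer 30/91
Stage 2: W1 = 30/91; threaded value p + q = 121; r = 30; a(2) = -3*(-28) + 3*(30) = 174; iterating: a(2)=174, a(3)=-606, a(4)=2340, a(5)=-8838, a(6)=33534, a(7)=-127116, a(8)=481950, a(9)=-1827198, a(10)=6927444, a(11)=-26263926; answer -26263926

-26263926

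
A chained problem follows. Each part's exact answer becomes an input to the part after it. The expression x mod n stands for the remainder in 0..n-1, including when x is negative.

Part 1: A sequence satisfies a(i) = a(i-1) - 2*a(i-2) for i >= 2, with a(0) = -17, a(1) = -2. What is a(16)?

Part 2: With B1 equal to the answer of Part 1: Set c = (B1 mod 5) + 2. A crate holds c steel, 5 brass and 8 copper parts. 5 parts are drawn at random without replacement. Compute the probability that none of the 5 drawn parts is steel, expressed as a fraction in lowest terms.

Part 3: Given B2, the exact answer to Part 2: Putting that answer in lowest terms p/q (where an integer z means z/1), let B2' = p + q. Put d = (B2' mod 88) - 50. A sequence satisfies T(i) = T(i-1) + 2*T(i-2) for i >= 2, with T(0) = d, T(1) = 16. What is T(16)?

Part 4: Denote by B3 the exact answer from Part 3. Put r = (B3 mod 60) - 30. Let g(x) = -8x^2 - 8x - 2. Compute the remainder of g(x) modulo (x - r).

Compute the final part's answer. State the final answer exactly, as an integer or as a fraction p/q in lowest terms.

-1922

Part 1: a(2) = 1*(-2) - 2*(-17) = 32; iterating: a(2)=32, a(3)=36, a(4)=-28, a(5)=-100, a(6)=-44, a(7)=156, a(8)=244, a(9)=-68, a(10)=-556, a(11)=-420, a(12)=692, a(13)=1532, a(14)=148, a(15)=-2916, a(16)=-3212; answer -3212
Part 2: B1 = -3212; c = 5; total draws C(18,5) = 8568; favorable C(13,5) = 1287; P = 143/952; answer 143/952
Part 3: B2 = 143/952; threaded value p + q = 1095; d = -11; T(2) = 1*(16) + 2*(-11) = -6; iterating: T(2)=-6, T(3)=26, T(4)=14, T(5)=66, T(6)=94, T(7)=226, T(8)=414, T(9)=866, T(10)=1694, T(11)=3426, T(12)=6814, T(13)=13666, T(14)=27294, T(15)=54626, T(16)=109214; answer 109214
Part 4: B3 = 109214; r = -16; remainder = value at the root: -8*(-16)^2 - 8*(-16)^1 - 2 = (-2048) + (128) + (-2) = -1922; answer -1922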